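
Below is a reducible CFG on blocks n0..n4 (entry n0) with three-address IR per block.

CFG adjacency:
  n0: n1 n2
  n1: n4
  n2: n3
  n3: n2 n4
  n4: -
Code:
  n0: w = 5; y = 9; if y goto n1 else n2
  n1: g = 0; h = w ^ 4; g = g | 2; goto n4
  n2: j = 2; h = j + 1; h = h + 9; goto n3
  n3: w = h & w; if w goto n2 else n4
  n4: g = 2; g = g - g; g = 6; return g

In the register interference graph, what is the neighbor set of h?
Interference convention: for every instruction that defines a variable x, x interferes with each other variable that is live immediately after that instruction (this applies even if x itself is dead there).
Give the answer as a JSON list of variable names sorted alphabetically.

Answer: ["g", "w"]

Analysis:
Per-block:
  n0: def={w,y} ue=∅
  n1: def={g,h} ue={w}
  n2: def={h,j} ue=∅
  n3: def={w} ue={h,w}
  n4: def={g} ue=∅

Backward fixpoint:
  n0: in=∅ out={w}
  n1: in={w} out=∅
  n2: in={w} out={h,w}
  n3: in={h,w} out={w}
  n4: in=∅ out=∅

Interfere edges:
  g↔{h,w}
  h↔{g,w}
  j↔{w}
  w↔{g,h,j,y}
  y↔{w}

N(h) = ["g", "w"]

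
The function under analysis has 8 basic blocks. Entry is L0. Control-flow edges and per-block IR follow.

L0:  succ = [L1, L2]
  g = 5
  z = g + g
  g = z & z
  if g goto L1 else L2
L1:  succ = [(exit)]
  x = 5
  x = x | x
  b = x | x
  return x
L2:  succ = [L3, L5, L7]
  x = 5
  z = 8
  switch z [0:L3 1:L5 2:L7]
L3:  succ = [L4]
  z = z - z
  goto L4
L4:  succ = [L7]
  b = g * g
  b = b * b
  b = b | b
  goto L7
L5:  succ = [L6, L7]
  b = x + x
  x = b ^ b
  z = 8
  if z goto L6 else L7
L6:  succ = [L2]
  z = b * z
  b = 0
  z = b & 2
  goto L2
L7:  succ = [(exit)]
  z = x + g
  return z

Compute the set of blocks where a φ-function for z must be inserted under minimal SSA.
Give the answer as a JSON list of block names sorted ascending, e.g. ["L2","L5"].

Answer: ["L2", "L7"]

Analysis:
idom tree: L1←L0 L2←L0 L3←L2 L4←L3 L5←L2 L6←L5 L7←L2
Dom∩ at merges:
  L2: preds {L0,L6}: {L0} ∩ {L0,L2,L5,L6} = {L0}; idom=L0
  L7: preds {L2,L4,L5}: {L0,L2} ∩ {L0,L2,L3,L4} ∩ {L0,L2,L5} = {L0,L2}; idom=L2

DF walk-up:
  join L2 pred L0: · stop@L0
  join L2 pred L6: L6→L5→L2 stop@L0
  join L7 pred L2: · stop@L2
  join L7 pred L4: L4→L3 stop@L2
  join L7 pred L5: L5 stop@L2
  L0: DF=∅
  L1: DF=∅
  L2: DF={L2}
  L3: DF={L7}
  L4: DF={L7}
  L5: DF={L2,L7}
  L6: DF={L2}
  L7: DF=∅

φ for z: defs {L0,L2,L3,L5,L6,L7}
  DF⁺ = {L2,L7}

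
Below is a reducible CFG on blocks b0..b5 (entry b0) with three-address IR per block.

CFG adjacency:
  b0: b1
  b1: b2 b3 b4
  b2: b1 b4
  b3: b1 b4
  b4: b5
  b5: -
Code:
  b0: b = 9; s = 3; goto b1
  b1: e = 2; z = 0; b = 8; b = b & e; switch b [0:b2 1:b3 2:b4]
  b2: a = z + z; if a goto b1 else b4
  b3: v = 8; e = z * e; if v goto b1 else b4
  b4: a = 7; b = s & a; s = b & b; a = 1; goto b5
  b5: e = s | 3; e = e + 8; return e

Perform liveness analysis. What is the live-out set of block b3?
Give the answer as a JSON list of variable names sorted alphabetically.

Answer: ["s"]

Working:
Block summaries:
  b0: {b,s} / ∅
  b1: {b,e,z} / ∅
  b2: {a} / {z}
  b3: {e,v} / {e,z}
  b4: {a,b,s} / {s}
  b5: {e} / {s}

Backward fixpoint:
  b0: in=∅ out={s}
  b1: in={s} out={e,s,z}
  b2: in={s,z} out={s}
  b3: in={e,s,z} out={s}
  b4: in={s} out={s}
  b5: in={s} out=∅

live-out(b3) = ["s"]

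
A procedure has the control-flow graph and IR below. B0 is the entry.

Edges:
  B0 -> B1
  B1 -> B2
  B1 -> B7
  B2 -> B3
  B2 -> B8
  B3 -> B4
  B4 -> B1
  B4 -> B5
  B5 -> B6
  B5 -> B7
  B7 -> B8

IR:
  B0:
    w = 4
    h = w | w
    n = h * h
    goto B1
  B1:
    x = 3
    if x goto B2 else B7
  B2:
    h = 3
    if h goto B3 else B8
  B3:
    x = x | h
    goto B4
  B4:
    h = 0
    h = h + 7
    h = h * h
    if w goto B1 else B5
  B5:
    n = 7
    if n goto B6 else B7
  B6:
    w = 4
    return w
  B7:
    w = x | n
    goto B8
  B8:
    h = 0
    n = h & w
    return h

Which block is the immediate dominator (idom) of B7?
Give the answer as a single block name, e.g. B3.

Answer: B1

Analysis:
idom tree: B1←B0 B2←B1 B3←B2 B4←B3 B5←B4 B6←B5 B7←B1 B8←B1
Dom∩ at merges:
  B1: preds {B0,B4}: {B0} ∩ {B0,B1,B2,B3,B4} = {B0}; idom=B0
  B7: preds {B1,B5}: {B0,B1} ∩ {B0,B1,B2,B3,B4,B5} = {B0,B1}; idom=B1
  B8: preds {B2,B7}: {B0,B1,B2} ∩ {B0,B1,B7} = {B0,B1}; idom=B1

idom(B7) = B1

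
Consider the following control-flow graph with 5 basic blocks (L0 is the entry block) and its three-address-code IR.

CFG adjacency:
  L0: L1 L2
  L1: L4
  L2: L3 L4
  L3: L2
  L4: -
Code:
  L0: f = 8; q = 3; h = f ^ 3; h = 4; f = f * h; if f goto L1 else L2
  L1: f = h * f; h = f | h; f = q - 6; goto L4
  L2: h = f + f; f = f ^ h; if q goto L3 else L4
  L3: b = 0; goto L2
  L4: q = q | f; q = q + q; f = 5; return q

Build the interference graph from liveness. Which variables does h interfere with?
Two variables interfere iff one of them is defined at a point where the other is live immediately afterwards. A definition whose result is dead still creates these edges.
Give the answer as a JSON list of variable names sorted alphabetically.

Answer: ["f", "q"]

Derivation:
def/use:
  L0 def {f,h,q} use ∅
  L1 def {f,h} use {f,h,q}
  L2 def {f,h} use {f,q}
  L3 def {b} use ∅
  L4 def {f,q} use {f,q}

Liveness:
  live L0: ∅→{f,h,q}
  live L1: {f,h,q}→{f,q}
  live L2: {f,q}→{f,q}
  live L3: {f,q}→{f,q}
  live L4: {f,q}→∅

Interference:
  b↔{f,q}
  f↔{b,h,q}
  h↔{f,q}
  q↔{b,f,h}

N(h) = ["f", "q"]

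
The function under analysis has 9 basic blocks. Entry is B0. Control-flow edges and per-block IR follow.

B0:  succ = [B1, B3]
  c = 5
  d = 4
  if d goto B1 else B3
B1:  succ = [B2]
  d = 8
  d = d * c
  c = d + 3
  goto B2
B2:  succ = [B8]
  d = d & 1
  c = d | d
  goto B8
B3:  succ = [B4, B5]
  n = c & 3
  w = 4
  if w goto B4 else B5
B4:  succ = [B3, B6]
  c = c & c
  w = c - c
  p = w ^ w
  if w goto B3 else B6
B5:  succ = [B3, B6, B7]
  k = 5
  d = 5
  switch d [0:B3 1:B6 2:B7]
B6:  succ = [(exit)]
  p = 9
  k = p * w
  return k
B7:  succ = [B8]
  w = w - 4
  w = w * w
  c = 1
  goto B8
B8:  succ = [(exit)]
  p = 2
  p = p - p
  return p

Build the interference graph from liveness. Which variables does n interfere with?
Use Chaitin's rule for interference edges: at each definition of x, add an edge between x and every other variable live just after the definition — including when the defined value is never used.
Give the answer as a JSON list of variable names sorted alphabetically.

def/use:
  B0 def {c,d} use ∅
  B1 def {c,d} use {c}
  B2 def {c,d} use {d}
  B3 def {n,w} use {c}
  B4 def {c,p,w} use {c}
  B5 def {d,k} use ∅
  B6 def {k,p} use {w}
  B7 def {c,w} use {w}
  B8 def {p} use ∅

Live sets:
  B0 li=∅ lo={c}
  B1 li={c} lo={d}
  B2 li={d} lo=∅
  B3 li={c} lo={c,w}
  B4 li={c} lo={c,w}
  B5 li={c,w} lo={c,w}
  B6 li={w} lo=∅
  B7 li={w} lo=∅
  B8 li=∅ lo=∅

Conflict graph:
  c: {d,k,n,p,w}
  d: {c,w}
  k: {c,w}
  n: {c}
  p: {c,w}
  w: {c,d,k,p}

N(n) = ["c"]

Answer: ["c"]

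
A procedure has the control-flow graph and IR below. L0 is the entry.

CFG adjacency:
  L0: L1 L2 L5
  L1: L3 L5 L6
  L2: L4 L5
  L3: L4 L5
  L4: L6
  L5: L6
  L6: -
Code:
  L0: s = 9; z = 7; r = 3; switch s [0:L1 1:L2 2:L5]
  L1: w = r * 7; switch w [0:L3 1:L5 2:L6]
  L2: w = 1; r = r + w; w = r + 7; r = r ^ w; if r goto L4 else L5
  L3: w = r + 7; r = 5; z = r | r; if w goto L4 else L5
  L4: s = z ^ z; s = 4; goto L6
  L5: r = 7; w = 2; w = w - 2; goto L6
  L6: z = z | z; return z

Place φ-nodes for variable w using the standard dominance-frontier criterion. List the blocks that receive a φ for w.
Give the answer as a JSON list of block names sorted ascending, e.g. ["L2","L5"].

Answer: ["L4", "L5", "L6"]

Working:
idom tree: L1←L0 L2←L0 L3←L1 L4←L0 L5←L0 L6←L0
Dom at joins:
  L4: preds {L2,L3}: {L0,L2} ∩ {L0,L1,L3} = {L0}; idom=L0
  L5: preds {L0,L1,L2,L3}: {L0} ∩ {L0,L1} ∩ {L0,L2} ∩ {L0,L1,L3} = {L0}; idom=L0
  L6: preds {L1,L4,L5}: {L0,L1} ∩ {L0,L4} ∩ {L0,L5} = {L0}; idom=L0

Frontier:
  L4←L2: walk L2 to L0
  L4←L3: walk L3→L1 to L0
  L5←L0: walk · to L0
  L5←L1: walk L1 to L0
  L5←L2: walk L2 to L0
  L5←L3: walk L3→L1 to L0
  L6←L1: walk L1 to L0
  L6←L4: walk L4 to L0
  L6←L5: walk L5 to L0
  L0: DF=∅
  L1: DF={L4,L5,L6}
  L2: DF={L4,L5}
  L3: DF={L4,L5}
  L4: DF={L6}
  L5: DF={L6}
  L6: DF=∅

φ for w: defs {L1,L2,L3,L5}
  DF⁺ = {L4,L5,L6}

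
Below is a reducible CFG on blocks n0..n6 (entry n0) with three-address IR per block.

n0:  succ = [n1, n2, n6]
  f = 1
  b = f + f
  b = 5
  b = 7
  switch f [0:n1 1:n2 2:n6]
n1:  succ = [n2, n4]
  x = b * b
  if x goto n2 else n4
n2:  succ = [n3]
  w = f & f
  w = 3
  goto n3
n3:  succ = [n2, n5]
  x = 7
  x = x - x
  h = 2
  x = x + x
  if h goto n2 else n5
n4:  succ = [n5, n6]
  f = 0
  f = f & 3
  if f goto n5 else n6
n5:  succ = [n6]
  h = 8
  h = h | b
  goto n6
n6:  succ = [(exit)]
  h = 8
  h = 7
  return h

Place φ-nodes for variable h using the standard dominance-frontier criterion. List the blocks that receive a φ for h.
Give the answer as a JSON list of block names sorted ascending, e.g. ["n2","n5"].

idom tree: n1←n0 n2←n0 n3←n2 n4←n1 n5←n0 n6←n0
Dom∩ at merges:
  n2: preds {n0,n1,n3}: {n0} ∩ {n0,n1} ∩ {n0,n2,n3} = {n0}; idom=n0
  n5: preds {n3,n4}: {n0,n2,n3} ∩ {n0,n1,n4} = {n0}; idom=n0
  n6: preds {n0,n4,n5}: {n0} ∩ {n0,n1,n4} ∩ {n0,n5} = {n0}; idom=n0

DF walk-up:
  join n2 pred n0: · stop@n0
  join n2 pred n1: n1 stop@n0
  join n2 pred n3: n3→n2 stop@n0
  join n5 pred n3: n3→n2 stop@n0
  join n5 pred n4: n4→n1 stop@n0
  join n6 pred n0: · stop@n0
  join n6 pred n4: n4→n1 stop@n0
  join n6 pred n5: n5 stop@n0
  n0 → ∅
  n1 → {n2,n5,n6}
  n2 → {n2,n5}
  n3 → {n2,n5}
  n4 → {n5,n6}
  n5 → {n6}
  n6 → ∅

φ for h: defs {n3,n5,n6}
  DF⁺ = {n2,n5,n6}

Answer: ["n2", "n5", "n6"]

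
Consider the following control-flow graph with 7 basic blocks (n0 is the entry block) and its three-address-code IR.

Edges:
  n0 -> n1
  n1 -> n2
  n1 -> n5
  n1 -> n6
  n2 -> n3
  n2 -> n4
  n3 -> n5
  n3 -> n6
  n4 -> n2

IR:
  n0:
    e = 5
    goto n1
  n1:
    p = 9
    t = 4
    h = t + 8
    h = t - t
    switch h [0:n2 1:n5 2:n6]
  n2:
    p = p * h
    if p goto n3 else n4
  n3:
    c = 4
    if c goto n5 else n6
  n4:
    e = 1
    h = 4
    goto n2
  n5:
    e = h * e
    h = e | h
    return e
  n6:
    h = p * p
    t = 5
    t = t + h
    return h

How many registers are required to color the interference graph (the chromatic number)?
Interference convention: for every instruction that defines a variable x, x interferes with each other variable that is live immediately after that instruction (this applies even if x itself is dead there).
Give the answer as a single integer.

Block summaries:
  n0: {e} / ∅
  n1: {h,p,t} / ∅
  n2: {p} / {h,p}
  n3: {c} / ∅
  n4: {e,h} / ∅
  n5: {e,h} / {e,h}
  n6: {h,t} / {p}

Live sets:
  n0 li=∅ lo={e}
  n1 li={e} lo={e,h,p}
  n2 li={e,h,p} lo={e,h,p}
  n3 li={e,h,p} lo={e,h,p}
  n4 li={p} lo={e,h,p}
  n5 li={e,h} lo=∅
  n6 li={p} lo=∅

Conflict graph:
  c↔{e,h,p}
  e↔{c,h,p,t}
  h↔{c,e,p,t}
  p↔{c,e,h,t}
  t↔{e,h,p}

Colouring:
  {c,e,h,p} pairwise interfere (4-clique) ⇒ χ ≥ 4
  assign c→c3 e→c0 h→c1 p→c2 t→c3 — no edge inside a register ⇒ χ ≤ 4
  χ = 4

Answer: 4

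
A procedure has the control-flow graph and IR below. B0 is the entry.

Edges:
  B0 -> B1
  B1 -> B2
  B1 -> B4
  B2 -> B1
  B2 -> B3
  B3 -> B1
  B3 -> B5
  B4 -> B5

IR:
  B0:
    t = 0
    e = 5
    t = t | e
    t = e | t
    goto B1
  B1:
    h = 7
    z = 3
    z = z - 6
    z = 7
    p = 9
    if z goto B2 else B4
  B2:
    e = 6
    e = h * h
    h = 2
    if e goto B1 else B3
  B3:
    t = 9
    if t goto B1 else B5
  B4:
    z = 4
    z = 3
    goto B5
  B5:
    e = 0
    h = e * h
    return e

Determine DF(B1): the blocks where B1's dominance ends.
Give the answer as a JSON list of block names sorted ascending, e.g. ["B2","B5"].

Answer: ["B1"]

Working:
idom tree: B1←B0 B2←B1 B3←B2 B4←B1 B5←B1
Dom∩ at merges:
  B1: preds {B0,B2,B3}: {B0} ∩ {B0,B1,B2} ∩ {B0,B1,B2,B3} = {B0}; idom=B0
  B5: preds {B3,B4}: {B0,B1,B2,B3} ∩ {B0,B1,B4} = {B0,B1}; idom=B1

Frontier:
  join B1 pred B0: · stop@B0
  join B1 pred B2: B2→B1 stop@B0
  join B1 pred B3: B3→B2→B1 stop@B0
  join B5 pred B3: B3→B2 stop@B1
  join B5 pred B4: B4 stop@B1
  DF(B0)=∅
  DF(B1)={B1}
  DF(B2)={B1,B5}
  DF(B3)={B1,B5}
  DF(B4)={B5}
  DF(B5)=∅

DF(B1) = ["B1"]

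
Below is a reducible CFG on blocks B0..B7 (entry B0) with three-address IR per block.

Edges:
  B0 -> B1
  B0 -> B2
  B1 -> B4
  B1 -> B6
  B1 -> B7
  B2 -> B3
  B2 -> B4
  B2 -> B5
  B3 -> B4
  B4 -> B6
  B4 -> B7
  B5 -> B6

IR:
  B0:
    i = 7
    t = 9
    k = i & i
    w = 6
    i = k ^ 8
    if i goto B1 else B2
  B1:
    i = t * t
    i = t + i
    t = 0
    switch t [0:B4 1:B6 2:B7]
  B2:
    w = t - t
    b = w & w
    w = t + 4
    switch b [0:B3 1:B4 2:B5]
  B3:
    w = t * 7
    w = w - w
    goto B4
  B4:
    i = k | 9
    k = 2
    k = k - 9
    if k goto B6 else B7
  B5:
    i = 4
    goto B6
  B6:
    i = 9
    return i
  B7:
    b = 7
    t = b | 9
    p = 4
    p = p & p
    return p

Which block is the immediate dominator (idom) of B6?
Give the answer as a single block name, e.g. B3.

idom tree: B1←B0 B2←B0 B3←B2 B4←B0 B5←B2 B6←B0 B7←B0
Dom∩ at merges:
  B4: preds {B1,B2,B3}: {B0,B1} ∩ {B0,B2} ∩ {B0,B2,B3} = {B0}; idom=B0
  B6: preds {B1,B4,B5}: {B0,B1} ∩ {B0,B4} ∩ {B0,B2,B5} = {B0}; idom=B0
  B7: preds {B1,B4}: {B0,B1} ∩ {B0,B4} = {B0}; idom=B0

idom(B6) = B0

Answer: B0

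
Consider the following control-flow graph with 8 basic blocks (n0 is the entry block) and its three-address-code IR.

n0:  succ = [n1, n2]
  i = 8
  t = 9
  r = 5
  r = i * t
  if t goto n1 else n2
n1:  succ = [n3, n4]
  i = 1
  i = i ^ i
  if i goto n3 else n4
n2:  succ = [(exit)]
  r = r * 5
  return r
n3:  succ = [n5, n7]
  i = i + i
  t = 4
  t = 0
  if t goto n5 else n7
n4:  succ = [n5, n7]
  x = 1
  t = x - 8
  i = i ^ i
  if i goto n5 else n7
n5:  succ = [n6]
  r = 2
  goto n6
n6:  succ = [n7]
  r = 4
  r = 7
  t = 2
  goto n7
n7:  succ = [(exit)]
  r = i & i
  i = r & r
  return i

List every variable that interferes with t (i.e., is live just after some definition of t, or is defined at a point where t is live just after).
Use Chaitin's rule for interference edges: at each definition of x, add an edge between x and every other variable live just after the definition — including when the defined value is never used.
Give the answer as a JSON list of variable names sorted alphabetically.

Answer: ["i", "r"]

Working:
Block summaries:
  n0 def {i,r,t} use ∅
  n1 def {i} use ∅
  n2 def {r} use {r}
  n3 def {i,t} use {i}
  n4 def {i,t,x} use {i}
  n5 def {r} use ∅
  n6 def {r,t} use ∅
  n7 def {i,r} use {i}

Backward fixpoint:
  n0: in=∅ out={r}
  n1: in=∅ out={i}
  n2: in={r} out=∅
  n3: in={i} out={i}
  n4: in={i} out={i}
  n5: in={i} out={i}
  n6: in={i} out={i}
  n7: in={i} out=∅

Interfere edges:
  i: {r,t,x}
  r: {i,t}
  t: {i,r}
  x: {i}

N(t) = ["i", "r"]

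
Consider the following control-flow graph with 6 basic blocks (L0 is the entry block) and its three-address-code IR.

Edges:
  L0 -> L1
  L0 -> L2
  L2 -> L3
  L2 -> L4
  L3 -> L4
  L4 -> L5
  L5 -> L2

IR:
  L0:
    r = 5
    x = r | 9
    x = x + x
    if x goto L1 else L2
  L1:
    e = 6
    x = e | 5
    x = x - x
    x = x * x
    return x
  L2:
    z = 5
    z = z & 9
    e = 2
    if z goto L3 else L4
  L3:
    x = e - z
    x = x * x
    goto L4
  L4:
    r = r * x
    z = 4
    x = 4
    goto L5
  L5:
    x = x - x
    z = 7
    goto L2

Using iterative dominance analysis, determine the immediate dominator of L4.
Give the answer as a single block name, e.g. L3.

Answer: L2

Derivation:
idom tree: L1←L0 L2←L0 L3←L2 L4←L2 L5←L4
Join-block Dom:
  L2: preds {L0,L5}: {L0} ∩ {L0,L2,L4,L5} = {L0}; idom=L0
  L4: preds {L2,L3}: {L0,L2} ∩ {L0,L2,L3} = {L0,L2}; idom=L2

idom(L4) = L2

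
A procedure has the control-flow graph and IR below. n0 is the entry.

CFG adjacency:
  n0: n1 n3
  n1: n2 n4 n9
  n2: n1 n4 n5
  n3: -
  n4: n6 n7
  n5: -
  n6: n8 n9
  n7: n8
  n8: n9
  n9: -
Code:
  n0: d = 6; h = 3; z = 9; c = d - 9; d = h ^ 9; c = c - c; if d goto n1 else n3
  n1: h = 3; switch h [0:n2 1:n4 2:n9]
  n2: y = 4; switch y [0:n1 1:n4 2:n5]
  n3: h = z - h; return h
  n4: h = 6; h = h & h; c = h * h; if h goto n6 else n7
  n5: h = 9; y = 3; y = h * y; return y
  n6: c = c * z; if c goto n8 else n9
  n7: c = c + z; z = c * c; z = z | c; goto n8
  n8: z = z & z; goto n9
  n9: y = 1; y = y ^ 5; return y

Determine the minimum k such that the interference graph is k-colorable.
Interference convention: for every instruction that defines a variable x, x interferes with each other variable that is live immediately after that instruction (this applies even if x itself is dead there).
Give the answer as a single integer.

def/use:
  n0: def={c,d,h,z} ue=∅
  n1: def={h} ue=∅
  n2: def={y} ue=∅
  n3: def={h} ue={h,z}
  n4: def={c,h} ue=∅
  n5: def={h,y} ue=∅
  n6: def={c} ue={c,z}
  n7: def={c,z} ue={c,z}
  n8: def={z} ue={z}
  n9: def={y} ue=∅

Backward fixpoint:
  live n0: ∅→{h,z}
  live n1: {z}→{z}
  live n2: {z}→{z}
  live n3: {h,z}→∅
  live n4: {z}→{c,z}
  live n5: ∅→∅
  live n6: {c,z}→{z}
  live n7: {c,z}→{z}
  live n8: {z}→∅
  live n9: ∅→∅

Interfere edges:
  c: {d,h,z}
  d: {c,h,z}
  h: {c,d,y,z}
  y: {h,z}
  z: {c,d,h,y}

Registers:
  lower bound: {c,d,h,z} mutually conflict ⇒ χ ≥ 4
  assign c→r2 d→r3 h→r0 y→r2 z→r1 — no edge inside a register ⇒ χ ≤ 4
  χ = 4

Answer: 4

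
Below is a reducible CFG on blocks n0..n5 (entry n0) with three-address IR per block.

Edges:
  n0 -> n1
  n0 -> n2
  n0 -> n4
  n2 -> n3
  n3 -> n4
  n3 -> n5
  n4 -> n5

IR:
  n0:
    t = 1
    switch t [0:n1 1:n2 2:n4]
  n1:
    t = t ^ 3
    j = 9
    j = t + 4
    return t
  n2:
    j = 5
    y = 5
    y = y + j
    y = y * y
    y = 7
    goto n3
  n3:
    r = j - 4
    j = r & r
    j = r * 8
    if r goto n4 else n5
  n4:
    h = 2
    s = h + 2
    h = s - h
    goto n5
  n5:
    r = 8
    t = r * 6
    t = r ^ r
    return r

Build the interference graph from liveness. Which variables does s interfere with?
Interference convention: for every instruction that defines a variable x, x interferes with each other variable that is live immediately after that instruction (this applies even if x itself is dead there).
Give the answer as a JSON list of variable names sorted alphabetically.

def/use:
  n0 def {t} use ∅
  n1 def {j,t} use {t}
  n2 def {j,y} use ∅
  n3 def {j,r} use {j}
  n4 def {h,s} use ∅
  n5 def {r,t} use ∅

Live sets:
  live n0: ∅→{t}
  live n1: {t}→∅
  live n2: ∅→{j}
  live n3: {j}→∅
  live n4: ∅→∅
  live n5: ∅→∅

Interfere edges:
  h — {s}
  j — {r,t,y}
  r — {j,t}
  s — {h}
  t — {j,r}
  y — {j}

N(s) = ["h"]

Answer: ["h"]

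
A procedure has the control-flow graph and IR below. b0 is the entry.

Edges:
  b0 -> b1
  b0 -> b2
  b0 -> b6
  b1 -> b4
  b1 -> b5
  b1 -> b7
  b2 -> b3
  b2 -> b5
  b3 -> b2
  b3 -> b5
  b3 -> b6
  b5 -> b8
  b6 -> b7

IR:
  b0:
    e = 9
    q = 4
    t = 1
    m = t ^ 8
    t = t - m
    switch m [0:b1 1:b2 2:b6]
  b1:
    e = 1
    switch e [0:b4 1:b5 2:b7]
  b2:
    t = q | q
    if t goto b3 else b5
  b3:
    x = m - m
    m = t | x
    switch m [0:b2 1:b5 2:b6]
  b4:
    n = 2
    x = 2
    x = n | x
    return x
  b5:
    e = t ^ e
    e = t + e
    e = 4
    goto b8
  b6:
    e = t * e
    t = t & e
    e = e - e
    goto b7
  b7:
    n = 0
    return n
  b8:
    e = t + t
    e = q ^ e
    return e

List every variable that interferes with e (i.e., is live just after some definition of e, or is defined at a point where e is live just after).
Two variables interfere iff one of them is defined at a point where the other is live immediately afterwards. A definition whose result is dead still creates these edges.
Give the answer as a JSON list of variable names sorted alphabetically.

Answer: ["m", "q", "t", "x"]

Analysis:
def/use:
  b0 def {e,m,q,t} use ∅
  b1 def {e} use ∅
  b2 def {t} use {q}
  b3 def {m,x} use {m,t}
  b4 def {n,x} use ∅
  b5 def {e} use {e,t}
  b6 def {e,t} use {e,t}
  b7 def {n} use ∅
  b8 def {e} use {q,t}

Live sets:
  b0: in=∅ out={e,m,q,t}
  b1: in={q,t} out={e,q,t}
  b2: in={e,m,q} out={e,m,q,t}
  b3: in={e,m,q,t} out={e,m,q,t}
  b4: in=∅ out=∅
  b5: in={e,q,t} out={q,t}
  b6: in={e,t} out=∅
  b7: in=∅ out=∅
  b8: in={q,t} out=∅

Interfere edges:
  e: {m,q,t,x}
  m: {e,q,t}
  n: {x}
  q: {e,m,t,x}
  t: {e,m,q,x}
  x: {e,n,q,t}

N(e) = ["m", "q", "t", "x"]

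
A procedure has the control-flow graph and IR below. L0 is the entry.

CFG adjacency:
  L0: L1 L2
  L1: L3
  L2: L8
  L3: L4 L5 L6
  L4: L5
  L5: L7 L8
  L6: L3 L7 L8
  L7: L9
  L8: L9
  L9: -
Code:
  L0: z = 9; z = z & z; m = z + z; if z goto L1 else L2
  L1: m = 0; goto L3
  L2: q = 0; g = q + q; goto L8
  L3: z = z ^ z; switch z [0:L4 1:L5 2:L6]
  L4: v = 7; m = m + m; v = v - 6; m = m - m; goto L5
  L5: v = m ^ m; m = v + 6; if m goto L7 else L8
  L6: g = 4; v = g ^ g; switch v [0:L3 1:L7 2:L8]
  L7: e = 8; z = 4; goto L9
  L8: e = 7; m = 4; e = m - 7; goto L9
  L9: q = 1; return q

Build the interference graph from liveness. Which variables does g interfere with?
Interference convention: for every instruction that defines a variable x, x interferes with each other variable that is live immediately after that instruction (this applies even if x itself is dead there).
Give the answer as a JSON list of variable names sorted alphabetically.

Answer: ["m", "z"]

Derivation:
def/use:
  L0: def={m,z} ue=∅
  L1: def={m} ue=∅
  L2: def={g,q} ue=∅
  L3: def={z} ue={z}
  L4: def={m,v} ue={m}
  L5: def={m,v} ue={m}
  L6: def={g,v} ue=∅
  L7: def={e,z} ue=∅
  L8: def={e,m} ue=∅
  L9: def={q} ue=∅

Live sets:
  L0 li=∅ lo={z}
  L1 li={z} lo={m,z}
  L2 li=∅ lo=∅
  L3 li={m,z} lo={m,z}
  L4 li={m} lo={m}
  L5 li={m} lo=∅
  L6 li={m,z} lo={m,z}
  L7 li=∅ lo=∅
  L8 li=∅ lo=∅
  L9 li=∅ lo=∅

Interfere edges:
  e↔∅
  g↔{m,z}
  m↔{g,v,z}
  q↔∅
  v↔{m,z}
  z↔{g,m,v}

N(g) = ["m", "z"]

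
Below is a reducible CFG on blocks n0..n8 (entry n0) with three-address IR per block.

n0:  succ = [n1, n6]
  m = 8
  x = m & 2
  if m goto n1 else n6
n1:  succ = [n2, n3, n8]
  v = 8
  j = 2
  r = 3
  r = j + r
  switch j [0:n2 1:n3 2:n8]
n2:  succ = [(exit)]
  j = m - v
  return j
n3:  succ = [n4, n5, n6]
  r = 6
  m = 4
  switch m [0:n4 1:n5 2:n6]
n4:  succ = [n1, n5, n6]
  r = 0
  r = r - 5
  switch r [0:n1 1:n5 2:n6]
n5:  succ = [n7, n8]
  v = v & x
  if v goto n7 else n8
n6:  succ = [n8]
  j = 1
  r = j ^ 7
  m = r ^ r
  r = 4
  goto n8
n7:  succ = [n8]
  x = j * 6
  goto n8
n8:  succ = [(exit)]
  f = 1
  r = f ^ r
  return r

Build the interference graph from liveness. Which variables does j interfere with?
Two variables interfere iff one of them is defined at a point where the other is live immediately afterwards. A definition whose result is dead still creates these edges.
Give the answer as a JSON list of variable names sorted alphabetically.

Per-block:
  n0 def {m,x} use ∅
  n1 def {j,r,v} use ∅
  n2 def {j} use {m,v}
  n3 def {m,r} use ∅
  n4 def {r} use ∅
  n5 def {v} use {v,x}
  n6 def {j,m,r} use ∅
  n7 def {x} use {j}
  n8 def {f,r} use {r}

Backward fixpoint:
  live n0: ∅→{m,x}
  live n1: {m,x}→{j,m,r,v,x}
  live n2: {m,v}→∅
  live n3: {j,v,x}→{j,m,r,v,x}
  live n4: {j,m,v,x}→{j,m,r,v,x}
  live n5: {j,r,v,x}→{j,r}
  live n6: ∅→{r}
  live n7: {j,r}→{r}
  live n8: {r}→∅

Conflict graph:
  f — {r}
  j — {m,r,v,x}
  m — {j,r,v,x}
  r — {f,j,m,v,x}
  v — {j,m,r,x}
  x — {j,m,r,v}

N(j) = ["m", "r", "v", "x"]

Answer: ["m", "r", "v", "x"]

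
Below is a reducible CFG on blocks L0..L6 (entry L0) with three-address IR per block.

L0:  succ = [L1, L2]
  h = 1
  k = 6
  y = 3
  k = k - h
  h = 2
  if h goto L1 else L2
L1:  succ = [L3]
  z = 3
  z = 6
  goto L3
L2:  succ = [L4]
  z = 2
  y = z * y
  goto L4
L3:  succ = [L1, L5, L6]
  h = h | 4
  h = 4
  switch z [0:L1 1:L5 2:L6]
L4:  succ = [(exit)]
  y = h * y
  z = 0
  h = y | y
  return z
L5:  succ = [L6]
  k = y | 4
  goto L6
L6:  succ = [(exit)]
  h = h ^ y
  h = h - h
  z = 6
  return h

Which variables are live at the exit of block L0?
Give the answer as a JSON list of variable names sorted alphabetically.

Answer: ["h", "y"]

Analysis:
Per-block:
  L0: def={h,k,y} ue=∅
  L1: def={z} ue=∅
  L2: def={y,z} ue={y}
  L3: def={h} ue={h,z}
  L4: def={h,y,z} ue={h,y}
  L5: def={k} ue={y}
  L6: def={h,z} ue={h,y}

Liveness:
  L0 li=∅ lo={h,y}
  L1 li={h,y} lo={h,y,z}
  L2 li={h,y} lo={h,y}
  L3 li={h,y,z} lo={h,y}
  L4 li={h,y} lo=∅
  L5 li={h,y} lo={h,y}
  L6 li={h,y} lo=∅

live-out(L0) = ["h", "y"]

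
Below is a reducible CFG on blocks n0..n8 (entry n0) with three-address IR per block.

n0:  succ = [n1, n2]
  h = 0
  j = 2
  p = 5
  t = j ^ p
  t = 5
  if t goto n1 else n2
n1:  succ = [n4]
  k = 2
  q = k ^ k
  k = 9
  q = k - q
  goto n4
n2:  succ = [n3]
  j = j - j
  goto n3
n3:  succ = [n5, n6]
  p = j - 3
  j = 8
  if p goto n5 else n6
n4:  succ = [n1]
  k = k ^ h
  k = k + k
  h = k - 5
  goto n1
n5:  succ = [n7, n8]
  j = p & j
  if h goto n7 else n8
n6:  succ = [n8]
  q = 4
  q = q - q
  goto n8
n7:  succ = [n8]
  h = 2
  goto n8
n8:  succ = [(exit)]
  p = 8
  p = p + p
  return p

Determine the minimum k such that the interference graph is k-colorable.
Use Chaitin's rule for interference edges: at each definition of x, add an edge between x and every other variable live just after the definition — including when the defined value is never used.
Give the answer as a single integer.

Answer: 3

Derivation:
Per-block:
  n0: {h,j,p,t} / ∅
  n1: {k,q} / ∅
  n2: {j} / {j}
  n3: {j,p} / {j}
  n4: {h,k} / {h,k}
  n5: {j} / {h,j,p}
  n6: {q} / ∅
  n7: {h} / ∅
  n8: {p} / ∅

Live sets:
  live n0: ∅→{h,j}
  live n1: {h}→{h,k}
  live n2: {h,j}→{h,j}
  live n3: {h,j}→{h,j,p}
  live n4: {h,k}→{h}
  live n5: {h,j,p}→∅
  live n6: ∅→∅
  live n7: ∅→∅
  live n8: ∅→∅

Conflict graph:
  h↔{j,k,p,q,t}
  j↔{h,p,t}
  k↔{h,q}
  p↔{h,j}
  q↔{h,k}
  t↔{h,j}

Chromatic number:
  {h,j,p} pairwise interfere (3-clique) ⇒ χ ≥ 3
  3-colouring: r0={h}  r1={j,k}  r2={p,q,t}
  χ = 3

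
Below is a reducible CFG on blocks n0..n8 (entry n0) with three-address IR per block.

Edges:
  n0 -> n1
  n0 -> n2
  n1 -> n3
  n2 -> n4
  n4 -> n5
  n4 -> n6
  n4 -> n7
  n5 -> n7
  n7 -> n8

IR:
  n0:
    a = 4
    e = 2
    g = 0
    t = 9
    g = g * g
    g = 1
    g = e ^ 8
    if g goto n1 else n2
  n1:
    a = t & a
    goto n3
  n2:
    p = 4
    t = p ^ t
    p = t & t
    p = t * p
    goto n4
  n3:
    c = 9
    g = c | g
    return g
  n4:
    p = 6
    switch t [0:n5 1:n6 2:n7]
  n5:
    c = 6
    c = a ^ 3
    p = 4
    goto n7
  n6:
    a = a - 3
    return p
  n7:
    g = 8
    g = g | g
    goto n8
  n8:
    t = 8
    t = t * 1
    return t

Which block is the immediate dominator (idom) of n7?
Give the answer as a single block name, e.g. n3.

Answer: n4

Working:
idom tree: n1←n0 n2←n0 n3←n1 n4←n2 n5←n4 n6←n4 n7←n4 n8←n7
Dom∩ at merges:
  n7: preds {n4,n5}: {n0,n2,n4} ∩ {n0,n2,n4,n5} = {n0,n2,n4}; idom=n4

idom(n7) = n4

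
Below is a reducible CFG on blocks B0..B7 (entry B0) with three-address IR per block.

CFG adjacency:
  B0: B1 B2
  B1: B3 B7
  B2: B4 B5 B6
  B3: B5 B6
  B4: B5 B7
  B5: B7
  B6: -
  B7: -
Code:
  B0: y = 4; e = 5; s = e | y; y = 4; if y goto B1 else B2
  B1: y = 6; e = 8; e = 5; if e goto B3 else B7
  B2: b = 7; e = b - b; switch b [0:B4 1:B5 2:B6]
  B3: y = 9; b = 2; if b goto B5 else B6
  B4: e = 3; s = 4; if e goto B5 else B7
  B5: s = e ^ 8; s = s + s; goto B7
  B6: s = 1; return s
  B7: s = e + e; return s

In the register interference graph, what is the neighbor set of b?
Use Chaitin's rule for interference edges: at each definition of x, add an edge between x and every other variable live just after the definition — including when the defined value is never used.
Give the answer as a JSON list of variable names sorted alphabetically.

Answer: ["e"]

Derivation:
def/use:
  B0: def={e,s,y} ue=∅
  B1: def={e,y} ue=∅
  B2: def={b,e} ue=∅
  B3: def={b,y} ue=∅
  B4: def={e,s} ue=∅
  B5: def={s} ue={e}
  B6: def={s} ue=∅
  B7: def={s} ue={e}

Liveness:
  B0: in=∅ out=∅
  B1: in=∅ out={e}
  B2: in=∅ out={e}
  B3: in={e} out={e}
  B4: in=∅ out={e}
  B5: in={e} out={e}
  B6: in=∅ out=∅
  B7: in={e} out=∅

Conflict graph:
  b — {e}
  e — {b,s,y}
  s — {e}
  y — {e}

N(b) = ["e"]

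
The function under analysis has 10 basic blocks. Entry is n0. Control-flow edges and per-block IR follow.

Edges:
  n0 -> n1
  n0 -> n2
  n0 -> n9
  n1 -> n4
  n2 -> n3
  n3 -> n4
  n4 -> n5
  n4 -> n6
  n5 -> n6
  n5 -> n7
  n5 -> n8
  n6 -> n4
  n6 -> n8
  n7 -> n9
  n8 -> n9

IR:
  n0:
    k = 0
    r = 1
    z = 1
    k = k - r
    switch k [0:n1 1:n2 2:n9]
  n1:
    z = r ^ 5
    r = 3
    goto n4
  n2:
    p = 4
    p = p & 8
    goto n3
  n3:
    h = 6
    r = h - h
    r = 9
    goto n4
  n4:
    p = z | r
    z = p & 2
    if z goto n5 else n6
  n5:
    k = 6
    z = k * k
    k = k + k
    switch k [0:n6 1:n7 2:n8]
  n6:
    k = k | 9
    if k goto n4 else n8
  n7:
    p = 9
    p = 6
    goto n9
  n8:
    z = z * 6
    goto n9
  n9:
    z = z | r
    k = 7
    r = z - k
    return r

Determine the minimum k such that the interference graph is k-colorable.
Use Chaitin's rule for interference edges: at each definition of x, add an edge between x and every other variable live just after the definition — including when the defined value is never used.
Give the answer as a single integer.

Block summaries:
  n0: def={k,r,z} ue=∅
  n1: def={r,z} ue={r}
  n2: def={p} ue=∅
  n3: def={h,r} ue=∅
  n4: def={p,z} ue={r,z}
  n5: def={k,z} ue=∅
  n6: def={k} ue={k}
  n7: def={p} ue=∅
  n8: def={z} ue={z}
  n9: def={k,r,z} ue={r,z}

Backward fixpoint:
  live n0: ∅→{k,r,z}
  live n1: {k,r}→{k,r,z}
  live n2: {k,z}→{k,z}
  live n3: {k,z}→{k,r,z}
  live n4: {k,r,z}→{k,r,z}
  live n5: {r}→{k,r,z}
  live n6: {k,r,z}→{k,r,z}
  live n7: {r,z}→{r,z}
  live n8: {r,z}→{r,z}
  live n9: {r,z}→∅

Interfere edges:
  h: {k,z}
  k: {h,p,r,z}
  p: {k,r,z}
  r: {k,p,z}
  z: {h,k,p,r}

Colouring:
  lower bound: {k,p,r,z} mutually conflict ⇒ χ ≥ 4
  4-colouring: R0={k}  R1={z}  R2={h,p}  R3={r}
  χ = 4

Answer: 4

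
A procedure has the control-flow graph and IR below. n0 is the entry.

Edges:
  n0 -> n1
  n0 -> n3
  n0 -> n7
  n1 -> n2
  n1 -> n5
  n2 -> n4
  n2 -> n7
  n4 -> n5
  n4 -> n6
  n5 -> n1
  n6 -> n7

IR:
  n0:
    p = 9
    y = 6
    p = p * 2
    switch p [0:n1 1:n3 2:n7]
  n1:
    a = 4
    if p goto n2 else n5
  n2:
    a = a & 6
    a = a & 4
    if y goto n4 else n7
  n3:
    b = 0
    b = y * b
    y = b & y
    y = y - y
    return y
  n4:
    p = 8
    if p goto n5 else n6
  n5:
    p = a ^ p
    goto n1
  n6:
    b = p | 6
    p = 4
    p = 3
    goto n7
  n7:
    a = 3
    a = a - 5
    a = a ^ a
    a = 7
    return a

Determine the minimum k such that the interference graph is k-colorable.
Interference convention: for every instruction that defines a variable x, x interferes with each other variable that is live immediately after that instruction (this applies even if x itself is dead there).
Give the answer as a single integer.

Per-block:
  n0: {p,y} / ∅
  n1: {a} / {p}
  n2: {a} / {a,y}
  n3: {b,y} / {y}
  n4: {p} / ∅
  n5: {p} / {a,p}
  n6: {b,p} / {p}
  n7: {a} / ∅

Live sets:
  n0 li=∅ lo={p,y}
  n1 li={p,y} lo={a,p,y}
  n2 li={a,y} lo={a,y}
  n3 li={y} lo=∅
  n4 li={a,y} lo={a,p,y}
  n5 li={a,p,y} lo={p,y}
  n6 li={p} lo=∅
  n7 li=∅ lo=∅

Interfere edges:
  a: {p,y}
  b: {y}
  p: {a,y}
  y: {a,b,p}

Registers:
  lower bound: {a,p,y} mutually conflict ⇒ χ ≥ 3
  assign a→r1 b→r1 p→r2 y→r0 — no edge inside a register ⇒ χ ≤ 3
  χ = 3

Answer: 3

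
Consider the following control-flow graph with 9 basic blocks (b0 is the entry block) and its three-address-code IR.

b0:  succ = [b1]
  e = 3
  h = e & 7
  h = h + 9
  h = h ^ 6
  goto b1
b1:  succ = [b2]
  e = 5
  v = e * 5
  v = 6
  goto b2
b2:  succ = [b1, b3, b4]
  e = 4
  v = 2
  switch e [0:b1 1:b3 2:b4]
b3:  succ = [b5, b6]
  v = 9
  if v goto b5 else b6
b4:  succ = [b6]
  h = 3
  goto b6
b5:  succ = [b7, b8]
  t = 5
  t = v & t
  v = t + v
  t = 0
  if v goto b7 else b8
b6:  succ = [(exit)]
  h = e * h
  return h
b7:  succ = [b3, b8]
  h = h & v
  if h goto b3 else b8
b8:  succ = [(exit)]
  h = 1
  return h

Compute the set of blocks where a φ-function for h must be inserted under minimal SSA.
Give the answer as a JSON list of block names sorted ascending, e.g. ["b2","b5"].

idom tree: b1←b0 b2←b1 b3←b2 b4←b2 b5←b3 b6←b2 b7←b5 b8←b5
Dom∩ at merges:
  b1: preds {b0,b2}: {b0} ∩ {b0,b1,b2} = {b0}; idom=b0
  b3: preds {b2,b7}: {b0,b1,b2} ∩ {b0,b1,b2,b3,b5,b7} = {b0,b1,b2}; idom=b2
  b6: preds {b3,b4}: {b0,b1,b2,b3} ∩ {b0,b1,b2,b4} = {b0,b1,b2}; idom=b2
  b8: preds {b5,b7}: {b0,b1,b2,b3,b5} ∩ {b0,b1,b2,b3,b5,b7} = {b0,b1,b2,b3,b5}; idom=b5

Frontier:
  join b1 pred b0: · stop@b0
  join b1 pred b2: b2→b1 stop@b0
  join b3 pred b2: · stop@b2
  join b3 pred b7: b7→b5→b3 stop@b2
  join b6 pred b3: b3 stop@b2
  join b6 pred b4: b4 stop@b2
  join b8 pred b5: · stop@b5
  join b8 pred b7: b7 stop@b5
  b0 → ∅
  b1 → {b1}
  b2 → {b1}
  b3 → {b3,b6}
  b4 → {b6}
  b5 → {b3}
  b6 → ∅
  b7 → {b3,b8}
  b8 → ∅

φ for h: defs {b0,b4,b6,b7,b8}
  DF⁺ = {b3,b6,b8}

Answer: ["b3", "b6", "b8"]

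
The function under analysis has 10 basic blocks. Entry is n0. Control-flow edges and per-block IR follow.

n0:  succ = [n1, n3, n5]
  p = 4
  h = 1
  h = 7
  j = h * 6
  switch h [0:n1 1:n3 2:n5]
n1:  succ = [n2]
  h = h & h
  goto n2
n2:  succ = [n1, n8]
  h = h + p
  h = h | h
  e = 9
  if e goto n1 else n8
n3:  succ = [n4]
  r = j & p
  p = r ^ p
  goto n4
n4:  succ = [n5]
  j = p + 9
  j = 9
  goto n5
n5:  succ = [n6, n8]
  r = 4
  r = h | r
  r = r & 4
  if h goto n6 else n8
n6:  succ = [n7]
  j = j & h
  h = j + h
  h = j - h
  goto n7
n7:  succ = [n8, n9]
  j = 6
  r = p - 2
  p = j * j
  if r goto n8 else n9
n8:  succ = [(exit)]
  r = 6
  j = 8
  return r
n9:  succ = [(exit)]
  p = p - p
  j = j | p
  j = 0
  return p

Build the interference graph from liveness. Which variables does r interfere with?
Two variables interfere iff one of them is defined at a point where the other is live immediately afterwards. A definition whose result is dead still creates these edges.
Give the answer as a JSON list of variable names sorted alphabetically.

Answer: ["h", "j", "p"]

Derivation:
Per-block:
  n0: def={h,j,p} ue=∅
  n1: def={h} ue={h}
  n2: def={e,h} ue={h,p}
  n3: def={p,r} ue={j,p}
  n4: def={j} ue={p}
  n5: def={r} ue={h}
  n6: def={h,j} ue={h,j}
  n7: def={j,p,r} ue={p}
  n8: def={j,r} ue=∅
  n9: def={j,p} ue={j,p}

Backward fixpoint:
  n0: in=∅ out={h,j,p}
  n1: in={h,p} out={h,p}
  n2: in={h,p} out={h,p}
  n3: in={h,j,p} out={h,p}
  n4: in={h,p} out={h,j,p}
  n5: in={h,j,p} out={h,j,p}
  n6: in={h,j,p} out={p}
  n7: in={p} out={j,p}
  n8: in=∅ out=∅
  n9: in={j,p} out=∅

Conflict graph:
  e — {h,p}
  h — {e,j,p,r}
  j — {h,p,r}
  p — {e,h,j,r}
  r — {h,j,p}

N(r) = ["h", "j", "p"]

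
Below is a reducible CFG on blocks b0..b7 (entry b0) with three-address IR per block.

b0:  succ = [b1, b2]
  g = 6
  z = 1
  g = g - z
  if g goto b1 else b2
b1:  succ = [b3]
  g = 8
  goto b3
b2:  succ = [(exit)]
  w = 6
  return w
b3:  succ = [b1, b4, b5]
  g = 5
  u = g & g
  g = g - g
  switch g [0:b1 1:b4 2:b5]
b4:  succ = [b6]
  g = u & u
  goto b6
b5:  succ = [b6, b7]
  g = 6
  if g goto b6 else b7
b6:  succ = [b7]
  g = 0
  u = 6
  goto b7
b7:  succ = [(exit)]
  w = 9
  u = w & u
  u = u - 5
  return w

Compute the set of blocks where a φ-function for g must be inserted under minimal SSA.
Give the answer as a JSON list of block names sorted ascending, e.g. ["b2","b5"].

idom tree: b1←b0 b2←b0 b3←b1 b4←b3 b5←b3 b6←b3 b7←b3
Dom at joins:
  b1: preds {b0,b3}: {b0} ∩ {b0,b1,b3} = {b0}; idom=b0
  b6: preds {b4,b5}: {b0,b1,b3,b4} ∩ {b0,b1,b3,b5} = {b0,b1,b3}; idom=b3
  b7: preds {b5,b6}: {b0,b1,b3,b5} ∩ {b0,b1,b3,b6} = {b0,b1,b3}; idom=b3

DF derivation:
  join b1 pred b0: · stop@b0
  join b1 pred b3: b3→b1 stop@b0
  join b6 pred b4: b4 stop@b3
  join b6 pred b5: b5 stop@b3
  join b7 pred b5: b5 stop@b3
  join b7 pred b6: b6 stop@b3
  b0 → ∅
  b1 → {b1}
  b2 → ∅
  b3 → {b1}
  b4 → {b6}
  b5 → {b6,b7}
  b6 → {b7}
  b7 → ∅

φ for g: defs {b0,b1,b3,b4,b5,b6}
  DF⁺ = {b1,b6,b7}

Answer: ["b1", "b6", "b7"]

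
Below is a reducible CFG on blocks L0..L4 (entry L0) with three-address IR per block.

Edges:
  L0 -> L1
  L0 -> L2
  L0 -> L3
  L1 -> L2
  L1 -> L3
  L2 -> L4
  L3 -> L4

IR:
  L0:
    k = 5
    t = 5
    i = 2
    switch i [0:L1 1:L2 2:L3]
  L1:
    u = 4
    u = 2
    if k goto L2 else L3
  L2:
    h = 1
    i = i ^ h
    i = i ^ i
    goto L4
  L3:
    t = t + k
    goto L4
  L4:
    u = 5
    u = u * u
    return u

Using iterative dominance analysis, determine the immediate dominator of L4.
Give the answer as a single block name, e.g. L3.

idom tree: L1←L0 L2←L0 L3←L0 L4←L0
Join-block Dom:
  L2: preds {L0,L1}: {L0} ∩ {L0,L1} = {L0}; idom=L0
  L3: preds {L0,L1}: {L0} ∩ {L0,L1} = {L0}; idom=L0
  L4: preds {L2,L3}: {L0,L2} ∩ {L0,L3} = {L0}; idom=L0

idom(L4) = L0

Answer: L0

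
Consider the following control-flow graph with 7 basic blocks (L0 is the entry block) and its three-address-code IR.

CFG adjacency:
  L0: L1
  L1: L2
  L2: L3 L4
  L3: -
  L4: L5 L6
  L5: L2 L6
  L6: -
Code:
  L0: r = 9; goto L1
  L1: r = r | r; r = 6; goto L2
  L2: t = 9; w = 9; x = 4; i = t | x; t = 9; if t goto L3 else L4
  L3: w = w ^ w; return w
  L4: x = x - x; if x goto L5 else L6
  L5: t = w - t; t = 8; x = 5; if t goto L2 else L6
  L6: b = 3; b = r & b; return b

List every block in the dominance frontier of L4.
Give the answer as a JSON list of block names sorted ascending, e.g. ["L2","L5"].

Answer: ["L2"]

Working:
idom tree: L1←L0 L2←L1 L3←L2 L4←L2 L5←L4 L6←L4
Dom at joins:
  L2: preds {L1,L5}: {L0,L1} ∩ {L0,L1,L2,L4,L5} = {L0,L1}; idom=L1
  L6: preds {L4,L5}: {L0,L1,L2,L4} ∩ {L0,L1,L2,L4,L5} = {L0,L1,L2,L4}; idom=L4

DF derivation:
  L2←L1: walk · to L1
  L2←L5: walk L5→L4→L2 to L1
  L6←L4: walk · to L4
  L6←L5: walk L5 to L4
  DF(L0)=∅
  DF(L1)=∅
  DF(L2)={L2}
  DF(L3)=∅
  DF(L4)={L2}
  DF(L5)={L2,L6}
  DF(L6)=∅

DF(L4) = ["L2"]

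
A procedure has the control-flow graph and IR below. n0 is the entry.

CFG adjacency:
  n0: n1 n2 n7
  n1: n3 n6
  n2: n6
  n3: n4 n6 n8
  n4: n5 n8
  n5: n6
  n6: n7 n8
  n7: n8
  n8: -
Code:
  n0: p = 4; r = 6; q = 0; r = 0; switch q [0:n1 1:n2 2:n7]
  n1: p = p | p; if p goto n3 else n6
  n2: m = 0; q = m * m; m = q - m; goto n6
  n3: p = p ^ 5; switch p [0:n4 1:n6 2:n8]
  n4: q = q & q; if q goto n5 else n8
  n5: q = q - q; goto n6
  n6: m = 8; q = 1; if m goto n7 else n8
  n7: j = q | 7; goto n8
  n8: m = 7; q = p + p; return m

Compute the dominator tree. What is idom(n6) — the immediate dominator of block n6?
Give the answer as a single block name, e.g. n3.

idom tree: n1←n0 n2←n0 n3←n1 n4←n3 n5←n4 n6←n0 n7←n0 n8←n0
Dom at joins:
  n6: preds {n1,n2,n3,n5}: {n0,n1} ∩ {n0,n2} ∩ {n0,n1,n3} ∩ {n0,n1,n3,n4,n5} = {n0}; idom=n0
  n7: preds {n0,n6}: {n0} ∩ {n0,n6} = {n0}; idom=n0
  n8: preds {n3,n4,n6,n7}: {n0,n1,n3} ∩ {n0,n1,n3,n4} ∩ {n0,n6} ∩ {n0,n7} = {n0}; idom=n0

idom(n6) = n0

Answer: n0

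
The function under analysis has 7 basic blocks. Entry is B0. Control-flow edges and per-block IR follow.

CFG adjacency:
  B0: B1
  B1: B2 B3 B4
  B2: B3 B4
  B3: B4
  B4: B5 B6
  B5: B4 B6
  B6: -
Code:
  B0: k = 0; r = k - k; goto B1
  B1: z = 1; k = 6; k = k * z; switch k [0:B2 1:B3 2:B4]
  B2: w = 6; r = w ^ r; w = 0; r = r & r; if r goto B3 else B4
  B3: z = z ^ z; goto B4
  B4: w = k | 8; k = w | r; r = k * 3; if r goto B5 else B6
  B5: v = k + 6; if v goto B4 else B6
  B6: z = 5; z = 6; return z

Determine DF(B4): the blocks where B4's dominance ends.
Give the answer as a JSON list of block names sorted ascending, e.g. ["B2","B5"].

Answer: ["B4"]

Analysis:
idom tree: B1←B0 B2←B1 B3←B1 B4←B1 B5←B4 B6←B4
Join-block Dom:
  B3: preds {B1,B2}: {B0,B1} ∩ {B0,B1,B2} = {B0,B1}; idom=B1
  B4: preds {B1,B2,B3,B5}: {B0,B1} ∩ {B0,B1,B2} ∩ {B0,B1,B3} ∩ {B0,B1,B4,B5} = {B0,B1}; idom=B1
  B6: preds {B4,B5}: {B0,B1,B4} ∩ {B0,B1,B4,B5} = {B0,B1,B4}; idom=B4

DF derivation:
  B3←B1: walk · to B1
  B3←B2: walk B2 to B1
  B4←B1: walk · to B1
  B4←B2: walk B2 to B1
  B4←B3: walk B3 to B1
  B4←B5: walk B5→B4 to B1
  B6←B4: walk · to B4
  B6←B5: walk B5 to B4
  DF(B0)=∅
  DF(B1)=∅
  DF(B2)={B3,B4}
  DF(B3)={B4}
  DF(B4)={B4}
  DF(B5)={B4,B6}
  DF(B6)=∅

DF(B4) = ["B4"]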